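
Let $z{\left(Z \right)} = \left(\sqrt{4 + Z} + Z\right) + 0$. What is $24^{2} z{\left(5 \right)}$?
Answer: $4608$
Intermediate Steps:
$z{\left(Z \right)} = Z + \sqrt{4 + Z}$ ($z{\left(Z \right)} = \left(Z + \sqrt{4 + Z}\right) + 0 = Z + \sqrt{4 + Z}$)
$24^{2} z{\left(5 \right)} = 24^{2} \left(5 + \sqrt{4 + 5}\right) = 576 \left(5 + \sqrt{9}\right) = 576 \left(5 + 3\right) = 576 \cdot 8 = 4608$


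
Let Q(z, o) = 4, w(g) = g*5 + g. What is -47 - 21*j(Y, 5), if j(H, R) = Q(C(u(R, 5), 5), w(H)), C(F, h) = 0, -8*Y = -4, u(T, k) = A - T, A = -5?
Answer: -131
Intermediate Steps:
w(g) = 6*g (w(g) = 5*g + g = 6*g)
u(T, k) = -5 - T
Y = ½ (Y = -⅛*(-4) = ½ ≈ 0.50000)
j(H, R) = 4
-47 - 21*j(Y, 5) = -47 - 21*4 = -47 - 84 = -131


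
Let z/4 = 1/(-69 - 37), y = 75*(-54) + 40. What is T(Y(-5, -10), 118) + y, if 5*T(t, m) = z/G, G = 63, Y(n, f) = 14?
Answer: -66946952/16695 ≈ -4010.0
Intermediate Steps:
y = -4010 (y = -4050 + 40 = -4010)
z = -2/53 (z = 4/(-69 - 37) = 4/(-106) = 4*(-1/106) = -2/53 ≈ -0.037736)
T(t, m) = -2/16695 (T(t, m) = (-2/53/63)/5 = (-2/53*1/63)/5 = (⅕)*(-2/3339) = -2/16695)
T(Y(-5, -10), 118) + y = -2/16695 - 4010 = -66946952/16695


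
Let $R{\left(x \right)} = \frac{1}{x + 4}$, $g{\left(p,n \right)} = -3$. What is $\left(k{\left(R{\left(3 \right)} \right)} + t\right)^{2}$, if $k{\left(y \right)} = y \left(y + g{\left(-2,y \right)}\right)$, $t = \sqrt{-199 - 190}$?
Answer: $\frac{\left(20 - 49 i \sqrt{389}\right)^{2}}{2401} \approx -388.83 - 16.1 i$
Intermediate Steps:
$R{\left(x \right)} = \frac{1}{4 + x}$
$t = i \sqrt{389}$ ($t = \sqrt{-389} = i \sqrt{389} \approx 19.723 i$)
$k{\left(y \right)} = y \left(-3 + y\right)$ ($k{\left(y \right)} = y \left(y - 3\right) = y \left(-3 + y\right)$)
$\left(k{\left(R{\left(3 \right)} \right)} + t\right)^{2} = \left(\frac{-3 + \frac{1}{4 + 3}}{4 + 3} + i \sqrt{389}\right)^{2} = \left(\frac{-3 + \frac{1}{7}}{7} + i \sqrt{389}\right)^{2} = \left(\frac{1}{7} \left(- \frac{20}{7}\right) + i \sqrt{389}\right)^{2} = \left(- \frac{20}{49} + i \sqrt{389}\right)^{2}$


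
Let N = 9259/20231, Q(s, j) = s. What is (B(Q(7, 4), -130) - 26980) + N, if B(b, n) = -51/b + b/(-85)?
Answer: -324853449699/12037445 ≈ -26987.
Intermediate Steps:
B(b, n) = -51/b - b/85 (B(b, n) = -51/b + b*(-1/85) = -51/b - b/85)
N = 9259/20231 (N = 9259*(1/20231) = 9259/20231 ≈ 0.45766)
(B(Q(7, 4), -130) - 26980) + N = ((-51/7 - 1/85*7) - 26980) + 9259/20231 = ((-51*⅐ - 7/85) - 26980) + 9259/20231 = ((-51/7 - 7/85) - 26980) + 9259/20231 = (-4384/595 - 26980) + 9259/20231 = -16057484/595 + 9259/20231 = -324853449699/12037445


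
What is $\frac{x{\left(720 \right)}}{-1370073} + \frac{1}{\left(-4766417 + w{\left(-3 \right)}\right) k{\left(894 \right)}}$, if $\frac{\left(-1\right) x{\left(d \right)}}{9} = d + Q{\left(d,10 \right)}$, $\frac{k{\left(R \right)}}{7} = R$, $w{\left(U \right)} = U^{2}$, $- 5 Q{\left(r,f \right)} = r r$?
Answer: $- \frac{9213328629281011}{13622261929637424} \approx -0.67634$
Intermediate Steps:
$Q{\left(r,f \right)} = - \frac{r^{2}}{5}$ ($Q{\left(r,f \right)} = - \frac{r r}{5} = - \frac{r^{2}}{5}$)
$k{\left(R \right)} = 7 R$
$x{\left(d \right)} = - 9 d + \frac{9 d^{2}}{5}$ ($x{\left(d \right)} = - 9 \left(d - \frac{d^{2}}{5}\right) = - 9 d + \frac{9 d^{2}}{5}$)
$\frac{x{\left(720 \right)}}{-1370073} + \frac{1}{\left(-4766417 + w{\left(-3 \right)}\right) k{\left(894 \right)}} = \frac{\frac{9}{5} \cdot 720 \left(-5 + 720\right)}{-1370073} + \frac{1}{\left(-4766417 + \left(-3\right)^{2}\right) 7 \cdot 894} = \frac{9}{5} \cdot 720 \cdot 715 \left(- \frac{1}{1370073}\right) + \frac{1}{\left(-4766417 + 9\right) 6258} = 926640 \left(- \frac{1}{1370073}\right) + \frac{1}{-4766408} \cdot \frac{1}{6258} = - \frac{308880}{456691} - \frac{1}{29828181264} = - \frac{9213328629281011}{13622261929637424}$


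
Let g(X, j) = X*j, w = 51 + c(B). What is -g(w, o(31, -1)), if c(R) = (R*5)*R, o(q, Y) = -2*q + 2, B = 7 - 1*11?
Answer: 7860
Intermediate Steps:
B = -4 (B = 7 - 11 = -4)
o(q, Y) = 2 - 2*q
c(R) = 5*R² (c(R) = (5*R)*R = 5*R²)
w = 131 (w = 51 + 5*(-4)² = 51 + 5*16 = 51 + 80 = 131)
-g(w, o(31, -1)) = -131*(2 - 2*31) = -131*(2 - 62) = -131*(-60) = -1*(-7860) = 7860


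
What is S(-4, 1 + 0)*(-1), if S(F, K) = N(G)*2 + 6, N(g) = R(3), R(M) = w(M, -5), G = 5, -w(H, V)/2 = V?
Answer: -26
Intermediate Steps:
w(H, V) = -2*V
R(M) = 10 (R(M) = -2*(-5) = 10)
N(g) = 10
S(F, K) = 26 (S(F, K) = 10*2 + 6 = 20 + 6 = 26)
S(-4, 1 + 0)*(-1) = 26*(-1) = -26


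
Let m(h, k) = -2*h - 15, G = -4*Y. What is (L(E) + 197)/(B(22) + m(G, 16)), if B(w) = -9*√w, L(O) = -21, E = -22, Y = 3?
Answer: -176/189 - 176*√22/189 ≈ -5.2990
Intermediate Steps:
G = -12 (G = -4*3 = -12)
m(h, k) = -15 - 2*h
(L(E) + 197)/(B(22) + m(G, 16)) = (-21 + 197)/(-9*√22 + (-15 - 2*(-12))) = 176/(-9*√22 + (-15 + 24)) = 176/(-9*√22 + 9) = 176/(9 - 9*√22)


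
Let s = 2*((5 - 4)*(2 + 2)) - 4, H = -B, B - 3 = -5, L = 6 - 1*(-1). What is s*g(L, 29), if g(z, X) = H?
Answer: 8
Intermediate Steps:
L = 7 (L = 6 + 1 = 7)
B = -2 (B = 3 - 5 = -2)
H = 2 (H = -1*(-2) = 2)
s = 4 (s = 2*(1*4) - 4 = 2*4 - 4 = 8 - 4 = 4)
g(z, X) = 2
s*g(L, 29) = 4*2 = 8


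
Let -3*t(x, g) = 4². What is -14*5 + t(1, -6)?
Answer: -226/3 ≈ -75.333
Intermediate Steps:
t(x, g) = -16/3 (t(x, g) = -⅓*4² = -⅓*16 = -16/3)
-14*5 + t(1, -6) = -14*5 - 16/3 = -70 - 16/3 = -226/3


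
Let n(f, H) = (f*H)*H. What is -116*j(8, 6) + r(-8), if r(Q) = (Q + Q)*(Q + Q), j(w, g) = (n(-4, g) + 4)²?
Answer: -2273344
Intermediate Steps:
n(f, H) = f*H² (n(f, H) = (H*f)*H = f*H²)
j(w, g) = (4 - 4*g²)² (j(w, g) = (-4*g² + 4)² = (4 - 4*g²)²)
r(Q) = 4*Q² (r(Q) = (2*Q)*(2*Q) = 4*Q²)
-116*j(8, 6) + r(-8) = -1856*(-1 + 6²)² + 4*(-8)² = -1856*(-1 + 36)² + 4*64 = -1856*35² + 256 = -1856*1225 + 256 = -116*19600 + 256 = -2273600 + 256 = -2273344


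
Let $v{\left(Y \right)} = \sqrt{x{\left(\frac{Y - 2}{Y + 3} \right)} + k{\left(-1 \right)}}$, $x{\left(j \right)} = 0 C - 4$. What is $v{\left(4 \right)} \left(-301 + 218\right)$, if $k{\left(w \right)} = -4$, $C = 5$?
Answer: $- 166 i \sqrt{2} \approx - 234.76 i$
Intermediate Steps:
$x{\left(j \right)} = -4$ ($x{\left(j \right)} = 0 \cdot 5 - 4 = 0 - 4 = -4$)
$v{\left(Y \right)} = 2 i \sqrt{2}$ ($v{\left(Y \right)} = \sqrt{-4 - 4} = \sqrt{-8} = 2 i \sqrt{2}$)
$v{\left(4 \right)} \left(-301 + 218\right) = 2 i \sqrt{2} \left(-301 + 218\right) = 2 i \sqrt{2} \left(-83\right) = - 166 i \sqrt{2}$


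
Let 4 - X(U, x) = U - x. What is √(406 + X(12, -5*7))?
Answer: 11*√3 ≈ 19.053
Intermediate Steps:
X(U, x) = 4 + x - U (X(U, x) = 4 - (U - x) = 4 + (x - U) = 4 + x - U)
√(406 + X(12, -5*7)) = √(406 + (4 - 5*7 - 1*12)) = √(406 + (4 - 35 - 12)) = √(406 - 43) = √363 = 11*√3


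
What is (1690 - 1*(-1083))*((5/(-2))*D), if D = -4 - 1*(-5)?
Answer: -13865/2 ≈ -6932.5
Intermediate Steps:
D = 1 (D = -4 + 5 = 1)
(1690 - 1*(-1083))*((5/(-2))*D) = (1690 - 1*(-1083))*((5/(-2))*1) = (1690 + 1083)*((5*(-½))*1) = 2773*(-5/2*1) = 2773*(-5/2) = -13865/2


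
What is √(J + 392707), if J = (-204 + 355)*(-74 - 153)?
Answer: √358430 ≈ 598.69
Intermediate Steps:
J = -34277 (J = 151*(-227) = -34277)
√(J + 392707) = √(-34277 + 392707) = √358430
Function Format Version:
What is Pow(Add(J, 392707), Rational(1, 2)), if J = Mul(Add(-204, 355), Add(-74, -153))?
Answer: Pow(358430, Rational(1, 2)) ≈ 598.69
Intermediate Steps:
J = -34277 (J = Mul(151, -227) = -34277)
Pow(Add(J, 392707), Rational(1, 2)) = Pow(Add(-34277, 392707), Rational(1, 2)) = Pow(358430, Rational(1, 2))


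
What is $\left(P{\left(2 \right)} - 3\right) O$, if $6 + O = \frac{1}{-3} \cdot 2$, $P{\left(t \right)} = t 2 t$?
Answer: $- \frac{100}{3} \approx -33.333$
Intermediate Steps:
$P{\left(t \right)} = 2 t^{2}$ ($P{\left(t \right)} = 2 t t = 2 t^{2}$)
$O = - \frac{20}{3}$ ($O = -6 + \frac{1}{-3} \cdot 2 = -6 - \frac{2}{3} = - \frac{20}{3} \approx -6.6667$)
$\left(P{\left(2 \right)} - 3\right) O = \left(2 \cdot 2^{2} - 3\right) \left(- \frac{20}{3}\right) = \left(2 \cdot 4 - 3\right) \left(- \frac{20}{3}\right) = \left(8 - 3\right) \left(- \frac{20}{3}\right) = 5 \left(- \frac{20}{3}\right) = - \frac{100}{3}$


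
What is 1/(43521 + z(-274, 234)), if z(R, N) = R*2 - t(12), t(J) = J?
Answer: 1/42961 ≈ 2.3277e-5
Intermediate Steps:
z(R, N) = -12 + 2*R (z(R, N) = R*2 - 1*12 = 2*R - 12 = -12 + 2*R)
1/(43521 + z(-274, 234)) = 1/(43521 + (-12 + 2*(-274))) = 1/(43521 + (-12 - 548)) = 1/(43521 - 560) = 1/42961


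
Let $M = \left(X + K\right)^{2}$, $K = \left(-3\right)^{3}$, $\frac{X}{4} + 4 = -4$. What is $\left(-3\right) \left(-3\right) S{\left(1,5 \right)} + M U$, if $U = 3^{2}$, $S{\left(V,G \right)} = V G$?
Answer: $31374$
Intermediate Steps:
$X = -32$ ($X = -16 + 4 \left(-4\right) = -16 - 16 = -32$)
$K = -27$
$S{\left(V,G \right)} = G V$
$U = 9$
$M = 3481$ ($M = \left(-32 - 27\right)^{2} = \left(-59\right)^{2} = 3481$)
$\left(-3\right) \left(-3\right) S{\left(1,5 \right)} + M U = \left(-3\right) \left(-3\right) 5 \cdot 1 + 3481 \cdot 9 = 9 \cdot 5 + 31329 = 45 + 31329 = 31374$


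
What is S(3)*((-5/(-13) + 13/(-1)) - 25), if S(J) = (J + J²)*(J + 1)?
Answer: -23472/13 ≈ -1805.5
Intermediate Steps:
S(J) = (1 + J)*(J + J²) (S(J) = (J + J²)*(1 + J) = (1 + J)*(J + J²))
S(3)*((-5/(-13) + 13/(-1)) - 25) = (3*(1 + 3² + 2*3))*((-5/(-13) + 13/(-1)) - 25) = (3*(1 + 9 + 6))*((-5*(-1/13) + 13*(-1)) - 25) = (3*16)*((5/13 - 13) - 25) = 48*(-164/13 - 25) = 48*(-489/13) = -23472/13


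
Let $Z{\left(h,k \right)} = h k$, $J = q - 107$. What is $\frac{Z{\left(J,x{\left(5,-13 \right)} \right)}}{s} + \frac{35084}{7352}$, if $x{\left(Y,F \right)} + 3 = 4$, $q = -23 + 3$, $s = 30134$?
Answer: $\frac{66017972}{13846573} \approx 4.7678$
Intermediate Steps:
$q = -20$
$x{\left(Y,F \right)} = 1$ ($x{\left(Y,F \right)} = -3 + 4 = 1$)
$J = -127$ ($J = -20 - 107 = -127$)
$\frac{Z{\left(J,x{\left(5,-13 \right)} \right)}}{s} + \frac{35084}{7352} = \frac{\left(-127\right) 1}{30134} + \frac{35084}{7352} = \left(-127\right) \frac{1}{30134} + 35084 \cdot \frac{1}{7352} = - \frac{127}{30134} + \frac{8771}{1838} = \frac{66017972}{13846573}$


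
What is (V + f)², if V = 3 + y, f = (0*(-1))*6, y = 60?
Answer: 3969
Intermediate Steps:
f = 0 (f = 0*6 = 0)
V = 63 (V = 3 + 60 = 63)
(V + f)² = (63 + 0)² = 63² = 3969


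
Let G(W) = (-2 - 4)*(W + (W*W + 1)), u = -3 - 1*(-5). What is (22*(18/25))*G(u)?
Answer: -16632/25 ≈ -665.28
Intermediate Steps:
u = 2 (u = -3 + 5 = 2)
G(W) = -6 - 6*W - 6*W² (G(W) = -6*(W + (W² + 1)) = -6*(W + (1 + W²)) = -6*(1 + W + W²) = -6 - 6*W - 6*W²)
(22*(18/25))*G(u) = (22*(18/25))*(-6 - 6*2 - 6*2²) = (22*(18*(1/25)))*(-6 - 12 - 6*4) = (22*(18/25))*(-6 - 12 - 24) = (396/25)*(-42) = -16632/25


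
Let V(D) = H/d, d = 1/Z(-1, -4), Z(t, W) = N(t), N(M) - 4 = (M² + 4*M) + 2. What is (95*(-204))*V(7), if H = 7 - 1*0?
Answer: -406980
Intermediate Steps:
N(M) = 6 + M² + 4*M (N(M) = 4 + ((M² + 4*M) + 2) = 4 + (2 + M² + 4*M) = 6 + M² + 4*M)
Z(t, W) = 6 + t² + 4*t
d = ⅓ (d = 1/(6 + (-1)² + 4*(-1)) = 1/(6 + 1 - 4) = 1/3 = ⅓ ≈ 0.33333)
H = 7 (H = 7 + 0 = 7)
V(D) = 21 (V(D) = 7/(⅓) = 7*3 = 21)
(95*(-204))*V(7) = (95*(-204))*21 = -19380*21 = -406980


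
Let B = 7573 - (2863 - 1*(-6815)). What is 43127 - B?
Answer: 45232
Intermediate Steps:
B = -2105 (B = 7573 - (2863 + 6815) = 7573 - 1*9678 = 7573 - 9678 = -2105)
43127 - B = 43127 - 1*(-2105) = 43127 + 2105 = 45232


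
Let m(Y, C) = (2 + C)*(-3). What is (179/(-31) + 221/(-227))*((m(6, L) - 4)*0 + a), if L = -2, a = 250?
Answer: -11871000/7037 ≈ -1686.9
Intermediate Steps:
m(Y, C) = -6 - 3*C
(179/(-31) + 221/(-227))*((m(6, L) - 4)*0 + a) = (179/(-31) + 221/(-227))*(((-6 - 3*(-2)) - 4)*0 + 250) = (179*(-1/31) + 221*(-1/227))*(((-6 + 6) - 4)*0 + 250) = (-179/31 - 221/227)*((0 - 4)*0 + 250) = -47484*(-4*0 + 250)/7037 = -47484*(0 + 250)/7037 = -47484/7037*250 = -11871000/7037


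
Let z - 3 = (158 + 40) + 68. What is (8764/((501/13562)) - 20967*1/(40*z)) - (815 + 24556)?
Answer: 1142125803253/5390760 ≈ 2.1187e+5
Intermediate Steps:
z = 269 (z = 3 + ((158 + 40) + 68) = 3 + (198 + 68) = 3 + 266 = 269)
(8764/((501/13562)) - 20967*1/(40*z)) - (815 + 24556) = (8764/((501/13562)) - 20967/(269*40)) - (815 + 24556) = (8764/((501*(1/13562))) - 20967/10760) - 1*25371 = (8764/(501/13562) - 20967*1/10760) - 25371 = (8764*(13562/501) - 20967/10760) - 25371 = (118857368/501 - 20967/10760) - 25371 = 1278894775213/5390760 - 25371 = 1142125803253/5390760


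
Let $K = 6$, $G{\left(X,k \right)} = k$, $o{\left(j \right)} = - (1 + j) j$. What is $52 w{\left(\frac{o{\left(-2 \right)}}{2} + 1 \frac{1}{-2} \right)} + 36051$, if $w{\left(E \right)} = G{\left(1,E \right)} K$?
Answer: $35583$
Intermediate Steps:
$o{\left(j \right)} = j \left(-1 - j\right)$ ($o{\left(j \right)} = \left(-1 - j\right) j = j \left(-1 - j\right)$)
$w{\left(E \right)} = 6 E$ ($w{\left(E \right)} = E 6 = 6 E$)
$52 w{\left(\frac{o{\left(-2 \right)}}{2} + 1 \frac{1}{-2} \right)} + 36051 = 52 \cdot 6 \left(\frac{\left(-1\right) \left(-2\right) \left(1 - 2\right)}{2} + 1 \frac{1}{-2}\right) + 36051 = 52 \cdot 6 \left(\left(-1\right) \left(-2\right) \left(-1\right) \frac{1}{2} + 1 \left(- \frac{1}{2}\right)\right) + 36051 = 52 \cdot 6 \left(\left(-2\right) \frac{1}{2} - \frac{1}{2}\right) + 36051 = 52 \cdot 6 \left(-1 - \frac{1}{2}\right) + 36051 = 52 \cdot 6 \left(- \frac{3}{2}\right) + 36051 = 52 \left(-9\right) + 36051 = -468 + 36051 = 35583$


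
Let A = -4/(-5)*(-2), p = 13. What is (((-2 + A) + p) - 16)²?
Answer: 1089/25 ≈ 43.560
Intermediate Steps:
A = -8/5 (A = -4*(-⅕)*(-2) = (⅘)*(-2) = -8/5 ≈ -1.6000)
(((-2 + A) + p) - 16)² = (((-2 - 8/5) + 13) - 16)² = ((-18/5 + 13) - 16)² = (47/5 - 16)² = (-33/5)² = 1089/25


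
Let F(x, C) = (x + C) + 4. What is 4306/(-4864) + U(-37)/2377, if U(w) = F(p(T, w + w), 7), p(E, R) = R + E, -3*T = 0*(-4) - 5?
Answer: -15800531/17342592 ≈ -0.91108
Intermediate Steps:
T = 5/3 (T = -(0*(-4) - 5)/3 = -(0 - 5)/3 = -⅓*(-5) = 5/3 ≈ 1.6667)
p(E, R) = E + R
F(x, C) = 4 + C + x (F(x, C) = (C + x) + 4 = 4 + C + x)
U(w) = 38/3 + 2*w (U(w) = 4 + 7 + (5/3 + (w + w)) = 4 + 7 + (5/3 + 2*w) = 38/3 + 2*w)
4306/(-4864) + U(-37)/2377 = 4306/(-4864) + (38/3 + 2*(-37))/2377 = 4306*(-1/4864) + (38/3 - 74)*(1/2377) = -2153/2432 - 184/3*1/2377 = -2153/2432 - 184/7131 = -15800531/17342592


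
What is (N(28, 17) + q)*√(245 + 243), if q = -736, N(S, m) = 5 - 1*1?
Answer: -1464*√122 ≈ -16170.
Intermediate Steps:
N(S, m) = 4 (N(S, m) = 5 - 1 = 4)
(N(28, 17) + q)*√(245 + 243) = (4 - 736)*√(245 + 243) = -1464*√122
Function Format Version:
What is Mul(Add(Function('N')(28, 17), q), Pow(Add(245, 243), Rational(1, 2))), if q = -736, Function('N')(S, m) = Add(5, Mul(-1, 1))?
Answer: Mul(-1464, Pow(122, Rational(1, 2))) ≈ -16170.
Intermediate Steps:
Function('N')(S, m) = 4 (Function('N')(S, m) = Add(5, -1) = 4)
Mul(Add(Function('N')(28, 17), q), Pow(Add(245, 243), Rational(1, 2))) = Mul(Add(4, -736), Pow(Add(245, 243), Rational(1, 2))) = Mul(-732, Pow(488, Rational(1, 2))) = Mul(-732, Mul(2, Pow(122, Rational(1, 2)))) = Mul(-1464, Pow(122, Rational(1, 2)))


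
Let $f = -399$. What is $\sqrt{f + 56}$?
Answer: $7 i \sqrt{7} \approx 18.52 i$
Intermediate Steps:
$\sqrt{f + 56} = \sqrt{-399 + 56} = \sqrt{-343} = 7 i \sqrt{7}$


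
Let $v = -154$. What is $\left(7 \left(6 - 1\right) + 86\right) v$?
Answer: $-18634$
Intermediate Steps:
$\left(7 \left(6 - 1\right) + 86\right) v = \left(7 \left(6 - 1\right) + 86\right) \left(-154\right) = \left(7 \cdot 5 + 86\right) \left(-154\right) = \left(35 + 86\right) \left(-154\right) = 121 \left(-154\right) = -18634$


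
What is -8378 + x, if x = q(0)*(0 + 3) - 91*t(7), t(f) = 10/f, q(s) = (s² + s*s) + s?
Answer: -8508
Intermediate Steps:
q(s) = s + 2*s² (q(s) = (s² + s²) + s = 2*s² + s = s + 2*s²)
x = -130 (x = (0*(1 + 2*0))*(0 + 3) - 910/7 = (0*(1 + 0))*3 - 910/7 = (0*1)*3 - 91*10/7 = 0*3 - 130 = 0 - 130 = -130)
-8378 + x = -8378 - 130 = -8508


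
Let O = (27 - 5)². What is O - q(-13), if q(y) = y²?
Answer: 315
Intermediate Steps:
O = 484 (O = 22² = 484)
O - q(-13) = 484 - 1*(-13)² = 484 - 1*169 = 484 - 169 = 315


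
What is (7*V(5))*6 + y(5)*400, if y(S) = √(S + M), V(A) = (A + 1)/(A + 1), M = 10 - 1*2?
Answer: 42 + 400*√13 ≈ 1484.2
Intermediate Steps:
M = 8 (M = 10 - 2 = 8)
V(A) = 1 (V(A) = (1 + A)/(1 + A) = 1)
y(S) = √(8 + S) (y(S) = √(S + 8) = √(8 + S))
(7*V(5))*6 + y(5)*400 = (7*1)*6 + √(8 + 5)*400 = 7*6 + √13*400 = 42 + 400*√13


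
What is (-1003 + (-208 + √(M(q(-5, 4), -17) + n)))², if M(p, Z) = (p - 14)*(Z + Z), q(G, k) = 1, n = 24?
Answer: (1211 - √466)² ≈ 1.4147e+6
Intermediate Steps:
M(p, Z) = 2*Z*(-14 + p) (M(p, Z) = (-14 + p)*(2*Z) = 2*Z*(-14 + p))
(-1003 + (-208 + √(M(q(-5, 4), -17) + n)))² = (-1003 + (-208 + √(2*(-17)*(-14 + 1) + 24)))² = (-1003 + (-208 + √(2*(-17)*(-13) + 24)))² = (-1003 + (-208 + √(442 + 24)))² = (-1003 + (-208 + √466))² = (-1211 + √466)²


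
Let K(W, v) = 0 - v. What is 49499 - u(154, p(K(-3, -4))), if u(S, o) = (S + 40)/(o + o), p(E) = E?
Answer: 197899/4 ≈ 49475.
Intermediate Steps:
K(W, v) = -v
u(S, o) = (40 + S)/(2*o) (u(S, o) = (40 + S)/((2*o)) = (40 + S)*(1/(2*o)) = (40 + S)/(2*o))
49499 - u(154, p(K(-3, -4))) = 49499 - (40 + 154)/(2*((-1*(-4)))) = 49499 - 194/(2*4) = 49499 - 1*97/4 = 49499 - 97/4 = 197899/4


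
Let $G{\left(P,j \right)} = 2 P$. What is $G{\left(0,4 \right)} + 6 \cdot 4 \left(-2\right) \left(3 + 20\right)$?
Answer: $-1104$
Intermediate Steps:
$G{\left(0,4 \right)} + 6 \cdot 4 \left(-2\right) \left(3 + 20\right) = 2 \cdot 0 + 6 \cdot 4 \left(-2\right) \left(3 + 20\right) = 0 + 24 \left(-2\right) 23 = 0 - 1104 = -1104$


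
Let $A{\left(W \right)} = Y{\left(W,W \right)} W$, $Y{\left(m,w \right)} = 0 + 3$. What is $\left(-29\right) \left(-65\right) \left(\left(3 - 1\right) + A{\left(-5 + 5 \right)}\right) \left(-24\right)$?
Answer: $-90480$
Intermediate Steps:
$Y{\left(m,w \right)} = 3$
$A{\left(W \right)} = 3 W$
$\left(-29\right) \left(-65\right) \left(\left(3 - 1\right) + A{\left(-5 + 5 \right)}\right) \left(-24\right) = \left(-29\right) \left(-65\right) \left(\left(3 - 1\right) + 3 \left(-5 + 5\right)\right) \left(-24\right) = 1885 \left(2 + 3 \cdot 0\right) \left(-24\right) = 1885 \left(2 + 0\right) \left(-24\right) = 1885 \cdot 2 \left(-24\right) = 1885 \left(-48\right) = -90480$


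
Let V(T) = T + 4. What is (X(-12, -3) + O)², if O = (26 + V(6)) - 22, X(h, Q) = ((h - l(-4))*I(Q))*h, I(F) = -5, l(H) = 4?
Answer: 894916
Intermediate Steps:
V(T) = 4 + T
X(h, Q) = h*(20 - 5*h) (X(h, Q) = ((h - 1*4)*(-5))*h = ((h - 4)*(-5))*h = ((-4 + h)*(-5))*h = (20 - 5*h)*h = h*(20 - 5*h))
O = 14 (O = (26 + (4 + 6)) - 22 = (26 + 10) - 22 = 36 - 22 = 14)
(X(-12, -3) + O)² = (5*(-12)*(4 - 1*(-12)) + 14)² = (5*(-12)*(4 + 12) + 14)² = (5*(-12)*16 + 14)² = (-960 + 14)² = (-946)² = 894916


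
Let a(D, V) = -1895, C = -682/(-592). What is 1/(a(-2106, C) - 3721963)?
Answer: -1/3723858 ≈ -2.6854e-7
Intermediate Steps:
C = 341/296 (C = -682*(-1/592) = 341/296 ≈ 1.1520)
1/(a(-2106, C) - 3721963) = 1/(-1895 - 3721963) = 1/(-3723858) = -1/3723858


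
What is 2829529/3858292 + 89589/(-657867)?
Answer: 505264410885/846080994388 ≈ 0.59718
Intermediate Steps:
2829529/3858292 + 89589/(-657867) = 2829529*(1/3858292) + 89589*(-1/657867) = 2829529/3858292 - 29863/219289 = 505264410885/846080994388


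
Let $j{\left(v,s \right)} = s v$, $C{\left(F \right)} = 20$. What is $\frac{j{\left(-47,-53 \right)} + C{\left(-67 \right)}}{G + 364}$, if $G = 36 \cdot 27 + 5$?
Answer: $\frac{279}{149} \approx 1.8725$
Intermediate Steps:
$G = 977$ ($G = 972 + 5 = 977$)
$\frac{j{\left(-47,-53 \right)} + C{\left(-67 \right)}}{G + 364} = \frac{\left(-53\right) \left(-47\right) + 20}{977 + 364} = \frac{2491 + 20}{1341} = 2511 \cdot \frac{1}{1341} = \frac{279}{149}$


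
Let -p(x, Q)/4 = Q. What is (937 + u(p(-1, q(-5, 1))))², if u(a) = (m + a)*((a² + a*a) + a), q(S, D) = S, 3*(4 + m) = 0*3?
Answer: 197599249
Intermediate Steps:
m = -4 (m = -4 + (0*3)/3 = -4 + (⅓)*0 = -4 + 0 = -4)
p(x, Q) = -4*Q
u(a) = (-4 + a)*(a + 2*a²) (u(a) = (-4 + a)*((a² + a*a) + a) = (-4 + a)*((a² + a²) + a) = (-4 + a)*(2*a² + a) = (-4 + a)*(a + 2*a²))
(937 + u(p(-1, q(-5, 1))))² = (937 + (-4*(-5))*(-4 - (-28)*(-5) + 2*(-4*(-5))²))² = (937 + 20*(-4 - 7*20 + 2*20²))² = (937 + 20*(-4 - 140 + 2*400))² = (937 + 20*(-4 - 140 + 800))² = (937 + 20*656)² = (937 + 13120)² = 14057² = 197599249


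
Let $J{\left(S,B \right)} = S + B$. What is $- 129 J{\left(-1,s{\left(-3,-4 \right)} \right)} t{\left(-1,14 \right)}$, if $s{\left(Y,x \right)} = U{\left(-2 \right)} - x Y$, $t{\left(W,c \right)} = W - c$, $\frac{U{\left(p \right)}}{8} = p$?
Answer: $-56115$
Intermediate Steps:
$U{\left(p \right)} = 8 p$
$s{\left(Y,x \right)} = -16 - Y x$ ($s{\left(Y,x \right)} = 8 \left(-2\right) - x Y = -16 - Y x$)
$J{\left(S,B \right)} = B + S$
$- 129 J{\left(-1,s{\left(-3,-4 \right)} \right)} t{\left(-1,14 \right)} = - 129 \left(\left(-16 - \left(-3\right) \left(-4\right)\right) - 1\right) \left(-1 - 14\right) = - 129 \left(\left(-16 - 12\right) - 1\right) \left(-1 - 14\right) = - 129 \left(-28 - 1\right) \left(-15\right) = \left(-129\right) \left(-29\right) \left(-15\right) = 3741 \left(-15\right) = -56115$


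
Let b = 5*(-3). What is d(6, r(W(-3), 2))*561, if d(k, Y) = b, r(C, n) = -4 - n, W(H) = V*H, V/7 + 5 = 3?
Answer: -8415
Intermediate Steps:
V = -14 (V = -35 + 7*3 = -35 + 21 = -14)
W(H) = -14*H
b = -15
d(k, Y) = -15
d(6, r(W(-3), 2))*561 = -15*561 = -8415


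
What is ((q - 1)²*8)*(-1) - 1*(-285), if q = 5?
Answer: 157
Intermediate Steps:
((q - 1)²*8)*(-1) - 1*(-285) = ((5 - 1)²*8)*(-1) - 1*(-285) = (4²*8)*(-1) + 285 = (16*8)*(-1) + 285 = 128*(-1) + 285 = -128 + 285 = 157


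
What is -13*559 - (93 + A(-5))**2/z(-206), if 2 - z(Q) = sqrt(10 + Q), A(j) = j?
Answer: -183611/25 - 13552*I/25 ≈ -7344.4 - 542.08*I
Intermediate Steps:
z(Q) = 2 - sqrt(10 + Q)
-13*559 - (93 + A(-5))**2/z(-206) = -13*559 - (93 - 5)**2/(2 - sqrt(10 - 206)) = -7267 - 88**2/(2 - sqrt(-196)) = -7267 - 7744/(2 - 14*I) = -7267 - 7744*(2 + 14*I)/200 = -7267 - 968*(2 + 14*I)/25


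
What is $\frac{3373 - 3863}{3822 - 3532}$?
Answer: $- \frac{49}{29} \approx -1.6897$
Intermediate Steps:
$\frac{3373 - 3863}{3822 - 3532} = - \frac{490}{3822 - 3532} = - \frac{490}{290} = \left(-490\right) \frac{1}{290} = - \frac{49}{29}$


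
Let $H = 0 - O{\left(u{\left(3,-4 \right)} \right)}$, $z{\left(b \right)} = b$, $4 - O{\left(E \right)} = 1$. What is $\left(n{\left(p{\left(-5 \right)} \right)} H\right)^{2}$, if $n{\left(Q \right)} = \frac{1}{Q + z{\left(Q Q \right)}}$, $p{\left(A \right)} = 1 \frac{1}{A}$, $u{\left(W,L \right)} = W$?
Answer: $\frac{5625}{16} \approx 351.56$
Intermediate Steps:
$O{\left(E \right)} = 3$ ($O{\left(E \right)} = 4 - 1 = 3$)
$p{\left(A \right)} = \frac{1}{A}$
$n{\left(Q \right)} = \frac{1}{Q + Q^{2}}$ ($n{\left(Q \right)} = \frac{1}{Q + Q Q} = \frac{1}{Q + Q^{2}}$)
$H = -3$ ($H = 0 - 3 = -3$)
$\left(n{\left(p{\left(-5 \right)} \right)} H\right)^{2} = \left(\frac{1}{\frac{1}{-5} \left(1 + \frac{1}{-5}\right)} \left(-3\right)\right)^{2} = \left(\frac{1}{\left(- \frac{1}{5}\right) \left(1 - \frac{1}{5}\right)} \left(-3\right)\right)^{2} = \left(- \frac{5}{\frac{4}{5}} \left(-3\right)\right)^{2} = \left(\left(-5\right) \frac{5}{4} \left(-3\right)\right)^{2} = \left(\left(- \frac{25}{4}\right) \left(-3\right)\right)^{2} = \left(\frac{75}{4}\right)^{2} = \frac{5625}{16}$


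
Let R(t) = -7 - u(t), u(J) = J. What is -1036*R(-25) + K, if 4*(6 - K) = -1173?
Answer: -73395/4 ≈ -18349.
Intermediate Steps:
K = 1197/4 (K = 6 - ¼*(-1173) = 6 + 1173/4 = 1197/4 ≈ 299.25)
R(t) = -7 - t
-1036*R(-25) + K = -1036*(-7 - 1*(-25)) + 1197/4 = -1036*(-7 + 25) + 1197/4 = -1036*18 + 1197/4 = -18648 + 1197/4 = -73395/4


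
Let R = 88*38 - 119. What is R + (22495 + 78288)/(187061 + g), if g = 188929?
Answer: 1212668533/375990 ≈ 3225.3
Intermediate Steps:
R = 3225 (R = 3344 - 119 = 3225)
R + (22495 + 78288)/(187061 + g) = 3225 + (22495 + 78288)/(187061 + 188929) = 3225 + 100783/375990 = 1212668533/375990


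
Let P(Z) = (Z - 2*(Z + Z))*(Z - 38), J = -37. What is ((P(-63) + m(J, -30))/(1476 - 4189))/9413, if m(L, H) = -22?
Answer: 19111/25537469 ≈ 0.00074835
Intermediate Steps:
P(Z) = -3*Z*(-38 + Z) (P(Z) = (Z - 4*Z)*(-38 + Z) = (-3*Z)*(-38 + Z) = -3*Z*(-38 + Z))
((P(-63) + m(J, -30))/(1476 - 4189))/9413 = ((3*(-63)*(38 - 1*(-63)) - 22)/(1476 - 4189))/9413 = ((3*(-63)*(38 + 63) - 22)/(-2713))*(1/9413) = ((3*(-63)*101 - 22)*(-1/2713))*(1/9413) = ((-19089 - 22)*(-1/2713))*(1/9413) = -19111*(-1/2713)*(1/9413) = (19111/2713)*(1/9413) = 19111/25537469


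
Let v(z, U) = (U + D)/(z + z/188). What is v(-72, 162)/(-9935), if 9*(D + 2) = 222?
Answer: 13019/50698305 ≈ 0.00025679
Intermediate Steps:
D = 68/3 (D = -2 + (⅑)*222 = -2 + 74/3 = 68/3 ≈ 22.667)
v(z, U) = 188*(68/3 + U)/(189*z) (v(z, U) = (U + 68/3)/(z + z/188) = (68/3 + U)/(z + z*(1/188)) = (68/3 + U)/(z + z/188) = (68/3 + U)/((189*z/188)) = (68/3 + U)*(188/(189*z)) = 188*(68/3 + U)/(189*z))
v(-72, 162)/(-9935) = ((188/567)*(68 + 3*162)/(-72))/(-9935) = ((188/567)*(-1/72)*(68 + 486))*(-1/9935) = ((188/567)*(-1/72)*554)*(-1/9935) = -13019/5103*(-1/9935) = 13019/50698305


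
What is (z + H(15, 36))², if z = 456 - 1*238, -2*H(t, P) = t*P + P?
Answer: 4900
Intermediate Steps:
H(t, P) = -P/2 - P*t/2 (H(t, P) = -(t*P + P)/2 = -(P*t + P)/2 = -(P + P*t)/2 = -P/2 - P*t/2)
z = 218 (z = 456 - 238 = 218)
(z + H(15, 36))² = (218 - ½*36*(1 + 15))² = (218 - ½*36*16)² = (218 - 288)² = (-70)² = 4900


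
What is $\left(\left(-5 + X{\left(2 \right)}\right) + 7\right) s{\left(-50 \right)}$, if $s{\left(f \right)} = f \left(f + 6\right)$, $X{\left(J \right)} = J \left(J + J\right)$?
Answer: $22000$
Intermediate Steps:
$X{\left(J \right)} = 2 J^{2}$ ($X{\left(J \right)} = J 2 J = 2 J^{2}$)
$s{\left(f \right)} = f \left(6 + f\right)$
$\left(\left(-5 + X{\left(2 \right)}\right) + 7\right) s{\left(-50 \right)} = \left(\left(-5 + 2 \cdot 2^{2}\right) + 7\right) \left(- 50 \left(6 - 50\right)\right) = \left(\left(-5 + 2 \cdot 4\right) + 7\right) \left(\left(-50\right) \left(-44\right)\right) = \left(\left(-5 + 8\right) + 7\right) 2200 = \left(3 + 7\right) 2200 = 10 \cdot 2200 = 22000$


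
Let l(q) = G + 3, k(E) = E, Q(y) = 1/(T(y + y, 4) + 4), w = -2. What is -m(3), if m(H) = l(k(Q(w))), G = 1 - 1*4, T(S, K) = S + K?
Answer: 0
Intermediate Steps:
T(S, K) = K + S
Q(y) = 1/(8 + 2*y) (Q(y) = 1/((4 + (y + y)) + 4) = 1/((4 + 2*y) + 4) = 1/(8 + 2*y))
G = -3 (G = 1 - 4 = -3)
l(q) = 0 (l(q) = -3 + 3 = 0)
m(H) = 0
-m(3) = -1*0 = 0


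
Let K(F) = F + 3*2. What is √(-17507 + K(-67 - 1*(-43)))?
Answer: 5*I*√701 ≈ 132.38*I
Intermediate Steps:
K(F) = 6 + F (K(F) = F + 6 = 6 + F)
√(-17507 + K(-67 - 1*(-43))) = √(-17507 + (6 + (-67 - 1*(-43)))) = √(-17507 + (6 + (-67 + 43))) = √(-17507 + (6 - 24)) = √(-17507 - 18) = √(-17525) = 5*I*√701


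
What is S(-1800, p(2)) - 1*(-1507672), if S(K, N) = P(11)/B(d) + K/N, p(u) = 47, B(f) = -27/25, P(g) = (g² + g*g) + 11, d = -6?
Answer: 1912889893/1269 ≈ 1.5074e+6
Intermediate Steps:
P(g) = 11 + 2*g² (P(g) = (g² + g²) + 11 = 2*g² + 11 = 11 + 2*g²)
B(f) = -27/25 (B(f) = -27*1/25 = -27/25)
S(K, N) = -6325/27 + K/N (S(K, N) = (11 + 2*11²)/(-27/25) + K/N = (11 + 2*121)*(-25/27) + K/N = (11 + 242)*(-25/27) + K/N = 253*(-25/27) + K/N = -6325/27 + K/N)
S(-1800, p(2)) - 1*(-1507672) = (-6325/27 - 1800/47) - 1*(-1507672) = (-6325/27 - 1800*1/47) + 1507672 = (-6325/27 - 1800/47) + 1507672 = -345875/1269 + 1507672 = 1912889893/1269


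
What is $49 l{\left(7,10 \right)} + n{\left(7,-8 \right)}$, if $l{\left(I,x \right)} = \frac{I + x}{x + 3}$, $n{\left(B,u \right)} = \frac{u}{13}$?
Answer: $\frac{825}{13} \approx 63.462$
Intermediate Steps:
$n{\left(B,u \right)} = \frac{u}{13}$ ($n{\left(B,u \right)} = u \frac{1}{13} = \frac{u}{13}$)
$l{\left(I,x \right)} = \frac{I + x}{3 + x}$
$49 l{\left(7,10 \right)} + n{\left(7,-8 \right)} = 49 \frac{7 + 10}{3 + 10} + \frac{1}{13} \left(-8\right) = 49 \cdot \frac{1}{13} \cdot 17 - \frac{8}{13} = 49 \cdot \frac{17}{13} - \frac{8}{13} = \frac{833}{13} - \frac{8}{13} = \frac{825}{13}$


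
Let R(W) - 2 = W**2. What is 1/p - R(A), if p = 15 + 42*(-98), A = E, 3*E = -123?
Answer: -6901984/4101 ≈ -1683.0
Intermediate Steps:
E = -41 (E = (1/3)*(-123) = -41)
A = -41
p = -4101 (p = 15 - 4116 = -4101)
R(W) = 2 + W**2
1/p - R(A) = 1/(-4101) - (2 + (-41)**2) = -1/4101 - (2 + 1681) = -1/4101 - 1*1683 = -1/4101 - 1683 = -6901984/4101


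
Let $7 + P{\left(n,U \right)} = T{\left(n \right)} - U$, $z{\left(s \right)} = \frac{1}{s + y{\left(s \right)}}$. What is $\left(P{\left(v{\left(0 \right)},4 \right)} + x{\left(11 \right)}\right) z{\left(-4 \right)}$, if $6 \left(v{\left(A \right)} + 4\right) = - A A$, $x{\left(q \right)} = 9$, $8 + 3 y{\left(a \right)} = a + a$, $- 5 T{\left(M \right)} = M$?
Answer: $\frac{9}{70} \approx 0.12857$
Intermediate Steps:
$T{\left(M \right)} = - \frac{M}{5}$
$y{\left(a \right)} = - \frac{8}{3} + \frac{2 a}{3}$ ($y{\left(a \right)} = - \frac{8}{3} + \frac{a + a}{3} = - \frac{8}{3} + \frac{2 a}{3}$)
$z{\left(s \right)} = \frac{1}{- \frac{8}{3} + \frac{5 s}{3}}$ ($z{\left(s \right)} = \frac{1}{s + \left(- \frac{8}{3} + \frac{2 s}{3}\right)} = \frac{1}{- \frac{8}{3} + \frac{5 s}{3}}$)
$v{\left(A \right)} = -4 - \frac{A^{2}}{6}$ ($v{\left(A \right)} = -4 + \frac{- A A}{6} = -4 + \frac{\left(-1\right) A^{2}}{6} = -4 - \frac{A^{2}}{6}$)
$P{\left(n,U \right)} = -7 - U - \frac{n}{5}$ ($P{\left(n,U \right)} = -7 - \left(U + \frac{n}{5}\right) = -7 - U - \frac{n}{5}$)
$\left(P{\left(v{\left(0 \right)},4 \right)} + x{\left(11 \right)}\right) z{\left(-4 \right)} = \left(\left(-7 - 4 - \frac{-4 - \frac{0^{2}}{6}}{5}\right) + 9\right) \frac{3}{-8 + 5 \left(-4\right)} = \left(\left(-7 - 4 - \frac{-4 - 0}{5}\right) + 9\right) \frac{3}{-8 - 20} = \left(\left(-7 - 4 - \frac{-4 + 0}{5}\right) + 9\right) \frac{3}{-28} = \left(\left(-7 - 4 - - \frac{4}{5}\right) + 9\right) 3 \left(- \frac{1}{28}\right) = \left(\left(-7 - 4 + \frac{4}{5}\right) + 9\right) \left(- \frac{3}{28}\right) = \left(- \frac{51}{5} + 9\right) \left(- \frac{3}{28}\right) = \left(- \frac{6}{5}\right) \left(- \frac{3}{28}\right) = \frac{9}{70}$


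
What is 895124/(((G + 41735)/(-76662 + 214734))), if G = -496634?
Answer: -41197186976/151633 ≈ -2.7169e+5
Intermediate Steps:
895124/(((G + 41735)/(-76662 + 214734))) = 895124/(((-496634 + 41735)/(-76662 + 214734))) = 895124/((-454899/138072)) = 895124/((-454899*1/138072)) = 895124/(-151633/46024) = 895124*(-46024/151633) = -41197186976/151633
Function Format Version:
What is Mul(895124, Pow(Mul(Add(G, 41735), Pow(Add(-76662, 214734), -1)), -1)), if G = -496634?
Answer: Rational(-41197186976, 151633) ≈ -2.7169e+5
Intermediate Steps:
Mul(895124, Pow(Mul(Add(G, 41735), Pow(Add(-76662, 214734), -1)), -1)) = Mul(895124, Pow(Mul(Add(-496634, 41735), Pow(Add(-76662, 214734), -1)), -1)) = Mul(895124, Pow(Mul(-454899, Pow(138072, -1)), -1)) = Mul(895124, Pow(Mul(-454899, Rational(1, 138072)), -1)) = Mul(895124, Pow(Rational(-151633, 46024), -1)) = Mul(895124, Rational(-46024, 151633)) = Rational(-41197186976, 151633)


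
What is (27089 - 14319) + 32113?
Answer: 44883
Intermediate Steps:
(27089 - 14319) + 32113 = 12770 + 32113 = 44883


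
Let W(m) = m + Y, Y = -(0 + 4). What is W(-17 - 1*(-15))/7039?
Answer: -6/7039 ≈ -0.00085239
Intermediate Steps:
Y = -4 (Y = -1*4 = -4)
W(m) = -4 + m (W(m) = m - 4 = -4 + m)
W(-17 - 1*(-15))/7039 = (-4 + (-17 - 1*(-15)))/7039 = (-4 + (-17 + 15))*(1/7039) = (-4 - 2)*(1/7039) = -6*1/7039 = -6/7039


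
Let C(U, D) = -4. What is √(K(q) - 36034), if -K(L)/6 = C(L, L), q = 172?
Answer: I*√36010 ≈ 189.76*I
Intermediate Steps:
K(L) = 24 (K(L) = -6*(-4) = 24)
√(K(q) - 36034) = √(24 - 36034) = √(-36010) = I*√36010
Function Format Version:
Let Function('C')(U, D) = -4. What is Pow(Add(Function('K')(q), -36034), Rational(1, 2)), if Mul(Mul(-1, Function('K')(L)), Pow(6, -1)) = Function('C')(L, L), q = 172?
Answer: Mul(I, Pow(36010, Rational(1, 2))) ≈ Mul(189.76, I)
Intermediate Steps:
Function('K')(L) = 24 (Function('K')(L) = Mul(-6, -4) = 24)
Pow(Add(Function('K')(q), -36034), Rational(1, 2)) = Pow(Add(24, -36034), Rational(1, 2)) = Pow(-36010, Rational(1, 2)) = Mul(I, Pow(36010, Rational(1, 2)))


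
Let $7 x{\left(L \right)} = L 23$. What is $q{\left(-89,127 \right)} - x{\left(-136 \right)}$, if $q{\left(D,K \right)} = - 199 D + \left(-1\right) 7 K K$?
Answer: $- \frac{663216}{7} \approx -94745.0$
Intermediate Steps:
$x{\left(L \right)} = \frac{23 L}{7}$ ($x{\left(L \right)} = \frac{L 23}{7} = \frac{23 L}{7}$)
$q{\left(D,K \right)} = - 199 D - 7 K^{2}$ ($q{\left(D,K \right)} = - 199 D + - 7 K K = - 199 D - 7 K^{2}$)
$q{\left(-89,127 \right)} - x{\left(-136 \right)} = \left(\left(-199\right) \left(-89\right) - 7 \cdot 127^{2}\right) - \frac{23}{7} \left(-136\right) = \left(17711 - 112903\right) - - \frac{3128}{7} = \left(17711 - 112903\right) + \frac{3128}{7} = -95192 + \frac{3128}{7} = - \frac{663216}{7}$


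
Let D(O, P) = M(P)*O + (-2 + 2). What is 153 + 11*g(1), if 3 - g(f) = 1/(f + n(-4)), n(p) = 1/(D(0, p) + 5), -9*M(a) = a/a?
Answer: 1061/6 ≈ 176.83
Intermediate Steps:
M(a) = -1/9 (M(a) = -a/(9*a) = -1/9*1 = -1/9)
D(O, P) = -O/9 (D(O, P) = -O/9 + (-2 + 2) = -O/9 + 0 = -O/9)
n(p) = 1/5 (n(p) = 1/(-1/9*0 + 5) = 1/(0 + 5) = 1/5)
g(f) = 3 - 1/(1/5 + f) (g(f) = 3 - 1/(f + 1/5) = 3 - 1/(1/5 + f))
153 + 11*g(1) = 153 + 11*((-2 + 15*1)/(1 + 5*1)) = 153 + 11*((-2 + 15)/(1 + 5)) = 153 + 11*(13/6) = 153 + 143/6 = 1061/6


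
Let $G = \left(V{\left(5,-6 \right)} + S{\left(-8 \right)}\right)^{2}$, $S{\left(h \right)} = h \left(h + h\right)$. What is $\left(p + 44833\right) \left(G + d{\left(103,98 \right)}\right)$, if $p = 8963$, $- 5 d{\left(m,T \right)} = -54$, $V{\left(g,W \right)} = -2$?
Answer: $\frac{4273231464}{5} \approx 8.5465 \cdot 10^{8}$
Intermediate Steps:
$d{\left(m,T \right)} = \frac{54}{5}$ ($d{\left(m,T \right)} = \left(- \frac{1}{5}\right) \left(-54\right) = \frac{54}{5}$)
$S{\left(h \right)} = 2 h^{2}$ ($S{\left(h \right)} = h 2 h = 2 h^{2}$)
$G = 15876$ ($G = \left(-2 + 2 \left(-8\right)^{2}\right)^{2} = \left(-2 + 2 \cdot 64\right)^{2} = \left(-2 + 128\right)^{2} = 126^{2} = 15876$)
$\left(p + 44833\right) \left(G + d{\left(103,98 \right)}\right) = \left(8963 + 44833\right) \left(15876 + \frac{54}{5}\right) = 53796 \cdot \frac{79434}{5} = \frac{4273231464}{5}$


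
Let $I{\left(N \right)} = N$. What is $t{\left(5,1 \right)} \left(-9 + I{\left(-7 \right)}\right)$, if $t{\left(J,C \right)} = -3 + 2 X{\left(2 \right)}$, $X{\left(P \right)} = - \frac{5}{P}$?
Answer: $128$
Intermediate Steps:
$t{\left(J,C \right)} = -8$ ($t{\left(J,C \right)} = -3 + 2 \left(- \frac{5}{2}\right) = -3 - 5 = -8$)
$t{\left(5,1 \right)} \left(-9 + I{\left(-7 \right)}\right) = - 8 \left(-9 - 7\right) = \left(-8\right) \left(-16\right) = 128$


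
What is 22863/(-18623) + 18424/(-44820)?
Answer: -341957453/208670715 ≈ -1.6387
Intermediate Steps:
22863/(-18623) + 18424/(-44820) = 22863*(-1/18623) + 18424*(-1/44820) = -22863/18623 - 4606/11205 = -341957453/208670715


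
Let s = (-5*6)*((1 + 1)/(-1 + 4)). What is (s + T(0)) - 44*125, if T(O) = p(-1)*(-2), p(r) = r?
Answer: -5518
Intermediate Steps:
T(O) = 2 (T(O) = -1*(-2) = 2)
s = -20 (s = -60/3 = -30*⅔ = -20)
(s + T(0)) - 44*125 = (-20 + 2) - 44*125 = -18 - 5500 = -5518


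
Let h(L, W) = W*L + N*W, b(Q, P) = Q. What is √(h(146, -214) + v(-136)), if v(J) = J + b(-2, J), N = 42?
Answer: I*√40370 ≈ 200.92*I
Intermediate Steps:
h(L, W) = 42*W + L*W (h(L, W) = W*L + 42*W = L*W + 42*W = 42*W + L*W)
v(J) = -2 + J (v(J) = J - 2 = -2 + J)
√(h(146, -214) + v(-136)) = √(-214*(42 + 146) + (-2 - 136)) = √(-214*188 - 138) = √(-40232 - 138) = √(-40370) = I*√40370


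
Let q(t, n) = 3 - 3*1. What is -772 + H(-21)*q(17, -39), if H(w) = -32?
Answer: -772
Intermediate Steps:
q(t, n) = 0 (q(t, n) = 3 - 3 = 0)
-772 + H(-21)*q(17, -39) = -772 - 32*0 = -772 + 0 = -772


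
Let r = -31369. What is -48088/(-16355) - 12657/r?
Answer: 1715477707/513039995 ≈ 3.3438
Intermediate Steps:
-48088/(-16355) - 12657/r = -48088/(-16355) - 12657/(-31369) = -48088*(-1/16355) - 12657*(-1/31369) = 48088/16355 + 12657/31369 = 1715477707/513039995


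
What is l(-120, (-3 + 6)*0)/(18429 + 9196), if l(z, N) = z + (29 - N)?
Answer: -7/2125 ≈ -0.0032941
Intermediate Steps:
l(z, N) = 29 + z - N
l(-120, (-3 + 6)*0)/(18429 + 9196) = (29 - 120 - (-3 + 6)*0)/(18429 + 9196) = (29 - 120 - 3*0)/27625 = (29 - 120 - 1*0)*(1/27625) = (29 - 120 + 0)*(1/27625) = -91*1/27625 = -7/2125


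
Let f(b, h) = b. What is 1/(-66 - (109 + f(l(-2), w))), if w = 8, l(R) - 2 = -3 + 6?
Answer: -1/180 ≈ -0.0055556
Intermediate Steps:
l(R) = 5 (l(R) = 2 + (-3 + 6) = 2 + 3 = 5)
1/(-66 - (109 + f(l(-2), w))) = 1/(-66 - (109 + 5)) = 1/(-66 - 1*114) = 1/(-66 - 114) = 1/(-180) = -1/180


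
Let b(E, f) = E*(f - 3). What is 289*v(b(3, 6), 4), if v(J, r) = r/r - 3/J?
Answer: 578/3 ≈ 192.67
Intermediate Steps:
b(E, f) = E*(-3 + f)
v(J, r) = 1 - 3/J
289*v(b(3, 6), 4) = 289*((-3 + 3*(-3 + 6))/((3*(-3 + 6)))) = 289*((-3 + 3*3)/((3*3))) = 289*((-3 + 9)/9) = 289*((⅑)*6) = 289*(⅔) = 578/3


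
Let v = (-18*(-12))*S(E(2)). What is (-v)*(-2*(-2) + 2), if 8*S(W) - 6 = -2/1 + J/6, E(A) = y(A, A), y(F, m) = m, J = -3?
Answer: -567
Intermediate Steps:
E(A) = A
S(W) = 7/16 (S(W) = 3/4 + (-2/1 - 3/6)/8 = 3/4 + (-2*1 - 3*1/6)/8 = 3/4 + (-2 - 1/2)/8 = 3/4 + (1/8)*(-5/2) = 3/4 - 5/16 = 7/16)
v = 189/2 (v = -18*(-12)*(7/16) = 216*(7/16) = 189/2 ≈ 94.500)
(-v)*(-2*(-2) + 2) = (-1*189/2)*(-2*(-2) + 2) = -189*(4 + 2)/2 = -189/2*6 = -567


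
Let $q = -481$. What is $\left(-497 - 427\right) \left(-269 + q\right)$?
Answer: $693000$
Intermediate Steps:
$\left(-497 - 427\right) \left(-269 + q\right) = \left(-497 - 427\right) \left(-269 - 481\right) = \left(-924\right) \left(-750\right) = 693000$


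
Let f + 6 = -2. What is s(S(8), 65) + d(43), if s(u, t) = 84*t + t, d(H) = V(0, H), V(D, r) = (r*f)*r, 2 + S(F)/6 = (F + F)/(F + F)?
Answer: -9267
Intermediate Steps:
f = -8 (f = -6 - 2 = -8)
S(F) = -6 (S(F) = -12 + 6*((F + F)/(F + F)) = -12 + 6*((2*F)/((2*F))) = -12 + 6*((2*F)*(1/(2*F))) = -12 + 6*1 = -12 + 6 = -6)
V(D, r) = -8*r**2 (V(D, r) = (r*(-8))*r = (-8*r)*r = -8*r**2)
d(H) = -8*H**2
s(u, t) = 85*t
s(S(8), 65) + d(43) = 85*65 - 8*43**2 = 5525 - 8*1849 = 5525 - 14792 = -9267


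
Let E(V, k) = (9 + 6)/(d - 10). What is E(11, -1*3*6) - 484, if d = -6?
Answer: -7759/16 ≈ -484.94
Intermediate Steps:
E(V, k) = -15/16 (E(V, k) = (9 + 6)/(-6 - 10) = 15/(-16) = 15*(-1/16) = -15/16)
E(11, -1*3*6) - 484 = -15/16 - 484 = -7759/16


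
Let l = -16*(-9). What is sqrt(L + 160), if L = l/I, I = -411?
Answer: 4*sqrt(187279)/137 ≈ 12.635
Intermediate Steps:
l = 144
L = -48/137 (L = 144/(-411) = 144*(-1/411) = -48/137 ≈ -0.35037)
sqrt(L + 160) = sqrt(-48/137 + 160) = sqrt(21872/137) = 4*sqrt(187279)/137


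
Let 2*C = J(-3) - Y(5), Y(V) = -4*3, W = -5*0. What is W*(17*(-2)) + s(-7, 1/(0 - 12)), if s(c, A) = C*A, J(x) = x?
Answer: -3/8 ≈ -0.37500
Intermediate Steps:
W = 0
Y(V) = -12
C = 9/2 (C = (-3 - 1*(-12))/2 = (-3 + 12)/2 = (½)*9 = 9/2 ≈ 4.5000)
s(c, A) = 9*A/2
W*(17*(-2)) + s(-7, 1/(0 - 12)) = 0*(17*(-2)) + 9/(2*(0 - 12)) = 0*(-34) + (9/2)/(-12) = 0 + (9/2)*(-1/12) = 0 - 3/8 = -3/8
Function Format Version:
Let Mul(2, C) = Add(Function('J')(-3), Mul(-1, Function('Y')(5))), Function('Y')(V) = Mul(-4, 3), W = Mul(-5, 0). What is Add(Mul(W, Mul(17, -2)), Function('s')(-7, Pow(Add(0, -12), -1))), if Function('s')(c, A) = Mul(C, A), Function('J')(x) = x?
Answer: Rational(-3, 8) ≈ -0.37500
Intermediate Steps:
W = 0
Function('Y')(V) = -12
C = Rational(9, 2) (C = Mul(Rational(1, 2), Add(-3, Mul(-1, -12))) = Mul(Rational(1, 2), Add(-3, 12)) = Mul(Rational(1, 2), 9) = Rational(9, 2) ≈ 4.5000)
Function('s')(c, A) = Mul(Rational(9, 2), A)
Add(Mul(W, Mul(17, -2)), Function('s')(-7, Pow(Add(0, -12), -1))) = Add(Mul(0, Mul(17, -2)), Mul(Rational(9, 2), Pow(Add(0, -12), -1))) = Add(Mul(0, -34), Mul(Rational(9, 2), Pow(-12, -1))) = Add(0, Mul(Rational(9, 2), Rational(-1, 12))) = Add(0, Rational(-3, 8)) = Rational(-3, 8)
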